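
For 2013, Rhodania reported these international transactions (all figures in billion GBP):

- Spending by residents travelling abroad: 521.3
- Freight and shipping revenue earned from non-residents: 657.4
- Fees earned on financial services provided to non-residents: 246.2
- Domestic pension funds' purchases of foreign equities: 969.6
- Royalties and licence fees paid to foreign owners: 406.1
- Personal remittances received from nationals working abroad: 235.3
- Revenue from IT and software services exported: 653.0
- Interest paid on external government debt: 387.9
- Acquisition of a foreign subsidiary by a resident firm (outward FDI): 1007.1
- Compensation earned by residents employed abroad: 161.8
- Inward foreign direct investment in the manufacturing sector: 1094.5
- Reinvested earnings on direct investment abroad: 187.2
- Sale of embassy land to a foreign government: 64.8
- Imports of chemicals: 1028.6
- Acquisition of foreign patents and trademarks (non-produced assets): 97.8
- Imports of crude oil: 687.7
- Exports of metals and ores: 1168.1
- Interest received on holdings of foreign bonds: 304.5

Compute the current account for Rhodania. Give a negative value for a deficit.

581.9

Goods: -1028.6 + 1168.1 - 687.7 = -548.2
Services: 657.4 + 246.2 - 406.1 - 521.3 + 653.0 = 629.2
Primary income: 304.5 + 161.8 - 387.9 + 187.2 = 265.6
Secondary income: 235.3
Current account = (-548.2) + 629.2 + 265.6 + 235.3 = 581.9
(Excluded from the current account — financial account: domestic pension funds' purchases of foreign equities 969.6, acquisition of a foreign subsidiary by a resident firm (outward FDI) 1007.1, inward foreign direct investment in the manufacturing sector 1094.5; capital account: sale of embassy land to a foreign government 64.8, acquisition of foreign patents and trademarks (non-produced assets) 97.8.)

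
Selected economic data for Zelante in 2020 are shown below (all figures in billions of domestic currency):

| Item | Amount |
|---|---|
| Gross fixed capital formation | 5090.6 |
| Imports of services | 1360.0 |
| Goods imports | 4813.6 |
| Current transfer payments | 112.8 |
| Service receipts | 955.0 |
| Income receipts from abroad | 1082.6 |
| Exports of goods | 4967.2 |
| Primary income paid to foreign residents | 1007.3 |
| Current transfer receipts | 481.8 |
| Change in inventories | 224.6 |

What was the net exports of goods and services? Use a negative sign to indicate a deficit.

Goods balance = 4967.2 - 4813.6 = 153.6
Services balance = 955.0 - 1360.0 = -405.0
Trade balance (goods + services) = 153.6 + (-405.0) = -251.4

-251.4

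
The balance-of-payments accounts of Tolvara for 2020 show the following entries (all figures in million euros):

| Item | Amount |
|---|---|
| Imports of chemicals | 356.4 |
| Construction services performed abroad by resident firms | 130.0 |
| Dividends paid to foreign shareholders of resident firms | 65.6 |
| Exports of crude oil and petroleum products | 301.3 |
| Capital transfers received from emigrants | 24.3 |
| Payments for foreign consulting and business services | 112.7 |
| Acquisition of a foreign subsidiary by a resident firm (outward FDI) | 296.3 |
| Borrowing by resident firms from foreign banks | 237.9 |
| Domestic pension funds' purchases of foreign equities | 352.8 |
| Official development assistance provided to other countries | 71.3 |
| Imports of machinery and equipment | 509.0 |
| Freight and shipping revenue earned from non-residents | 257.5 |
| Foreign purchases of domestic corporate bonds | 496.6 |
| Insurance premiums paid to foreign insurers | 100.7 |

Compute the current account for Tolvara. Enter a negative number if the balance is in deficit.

Goods: -356.4 - 509.0 + 301.3 = -564.1
Services: -112.7 - 100.7 + 130.0 + 257.5 = 174.1
Primary income: -65.6
Secondary income: -71.3
Current account = (-564.1) + 174.1 + (-65.6) + (-71.3) = -526.9
(Excluded from the current account — capital account: capital transfers received from emigrants 24.3; financial account: acquisition of a foreign subsidiary by a resident firm (outward FDI) 296.3, borrowing by resident firms from foreign banks 237.9, domestic pension funds' purchases of foreign equities 352.8, foreign purchases of domestic corporate bonds 496.6.)

-526.9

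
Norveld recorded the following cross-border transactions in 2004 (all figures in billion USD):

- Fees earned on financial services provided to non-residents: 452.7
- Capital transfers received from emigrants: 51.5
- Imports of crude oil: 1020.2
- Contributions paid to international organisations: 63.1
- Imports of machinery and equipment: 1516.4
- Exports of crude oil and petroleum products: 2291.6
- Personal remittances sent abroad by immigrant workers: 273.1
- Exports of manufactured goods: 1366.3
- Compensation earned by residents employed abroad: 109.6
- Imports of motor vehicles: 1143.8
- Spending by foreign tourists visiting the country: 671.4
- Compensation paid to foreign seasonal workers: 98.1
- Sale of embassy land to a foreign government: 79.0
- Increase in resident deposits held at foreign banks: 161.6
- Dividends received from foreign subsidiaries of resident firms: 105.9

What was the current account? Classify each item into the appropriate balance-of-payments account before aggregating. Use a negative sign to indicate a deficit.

Goods: 1366.3 + 2291.6 - 1516.4 - 1020.2 - 1143.8 = -22.5
Services: 671.4 + 452.7 = 1124.1
Primary income: 109.6 - 98.1 + 105.9 = 117.4
Secondary income: -273.1 - 63.1 = -336.2
Current account = (-22.5) + 1124.1 + 117.4 + (-336.2) = 882.8
(Excluded from the current account — capital account: capital transfers received from emigrants 51.5, sale of embassy land to a foreign government 79.0; financial account: increase in resident deposits held at foreign banks 161.6.)

882.8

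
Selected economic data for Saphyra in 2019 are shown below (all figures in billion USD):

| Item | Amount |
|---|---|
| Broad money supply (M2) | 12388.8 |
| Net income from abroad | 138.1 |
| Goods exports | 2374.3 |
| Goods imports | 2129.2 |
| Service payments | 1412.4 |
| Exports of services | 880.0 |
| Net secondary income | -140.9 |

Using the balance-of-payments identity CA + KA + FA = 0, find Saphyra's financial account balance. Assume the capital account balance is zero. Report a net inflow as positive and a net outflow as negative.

290.1

Goods balance = 2374.3 - 2129.2 = 245.1
Services balance = 880.0 - 1412.4 = -532.4
Trade balance (goods + services) = 245.1 + (-532.4) = -287.3
Net primary income = 138.1
Net secondary income = -140.9
Current account = -287.3 + 138.1 + (-140.9) = -290.1
Financial account = -(-290.1) = 290.1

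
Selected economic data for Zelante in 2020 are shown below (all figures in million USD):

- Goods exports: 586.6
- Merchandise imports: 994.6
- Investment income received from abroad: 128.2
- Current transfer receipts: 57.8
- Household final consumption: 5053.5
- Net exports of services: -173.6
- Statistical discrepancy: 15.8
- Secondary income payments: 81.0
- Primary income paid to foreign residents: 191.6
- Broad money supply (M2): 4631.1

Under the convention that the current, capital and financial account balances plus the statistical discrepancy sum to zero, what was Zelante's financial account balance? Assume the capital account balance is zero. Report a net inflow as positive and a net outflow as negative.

Goods balance = 586.6 - 994.6 = -408.0
Services balance = -173.6
Trade balance (goods + services) = -408.0 + (-173.6) = -581.6
Net primary income = 128.2 - 191.6 = -63.4
Net secondary income = 57.8 - 81.0 = -23.2
Current account = -581.6 + (-63.4) + (-23.2) = -668.2
Financial account = -(-668.2 + 15.8) = 652.4

652.4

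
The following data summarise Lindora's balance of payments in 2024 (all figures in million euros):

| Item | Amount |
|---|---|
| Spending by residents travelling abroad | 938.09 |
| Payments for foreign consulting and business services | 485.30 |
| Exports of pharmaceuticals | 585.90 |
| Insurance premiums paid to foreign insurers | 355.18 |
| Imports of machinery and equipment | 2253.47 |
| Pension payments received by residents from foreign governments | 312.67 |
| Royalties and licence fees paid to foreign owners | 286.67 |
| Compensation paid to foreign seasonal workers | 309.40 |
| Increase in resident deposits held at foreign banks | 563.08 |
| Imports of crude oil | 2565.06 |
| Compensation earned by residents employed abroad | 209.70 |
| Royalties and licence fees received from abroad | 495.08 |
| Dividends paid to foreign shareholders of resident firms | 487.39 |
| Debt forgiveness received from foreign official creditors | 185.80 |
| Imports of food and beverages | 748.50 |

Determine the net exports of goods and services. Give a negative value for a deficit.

-6551.29

Goods: -748.50 - 2565.06 + 585.90 - 2253.47 = -4981.13
Services: -355.18 - 938.09 + 495.08 - 485.30 - 286.67 = -1570.16
Trade balance = -4981.13 + (-1570.16) = -6551.29
(Excluded from the trade balance — secondary income: pension payments received by residents from foreign governments 312.67; primary income: compensation paid to foreign seasonal workers 309.40, compensation earned by residents employed abroad 209.70, dividends paid to foreign shareholders of resident firms 487.39; financial account: increase in resident deposits held at foreign banks 563.08; capital account: debt forgiveness received from foreign official creditors 185.80.)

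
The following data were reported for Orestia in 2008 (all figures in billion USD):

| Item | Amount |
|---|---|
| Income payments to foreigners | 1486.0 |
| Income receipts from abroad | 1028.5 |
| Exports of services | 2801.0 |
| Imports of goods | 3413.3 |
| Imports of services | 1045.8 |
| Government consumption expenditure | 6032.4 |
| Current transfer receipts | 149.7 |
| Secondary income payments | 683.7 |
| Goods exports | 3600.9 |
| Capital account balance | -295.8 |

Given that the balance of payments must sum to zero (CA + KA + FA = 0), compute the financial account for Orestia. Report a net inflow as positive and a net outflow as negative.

-655.5

Goods balance = 3600.9 - 3413.3 = 187.6
Services balance = 2801.0 - 1045.8 = 1755.2
Trade balance (goods + services) = 187.6 + 1755.2 = 1942.8
Net primary income = 1028.5 - 1486.0 = -457.5
Net secondary income = 149.7 - 683.7 = -534.0
Current account = 1942.8 + (-457.5) + (-534.0) = 951.3
Financial account = -(951.3 + (-295.8)) = -655.5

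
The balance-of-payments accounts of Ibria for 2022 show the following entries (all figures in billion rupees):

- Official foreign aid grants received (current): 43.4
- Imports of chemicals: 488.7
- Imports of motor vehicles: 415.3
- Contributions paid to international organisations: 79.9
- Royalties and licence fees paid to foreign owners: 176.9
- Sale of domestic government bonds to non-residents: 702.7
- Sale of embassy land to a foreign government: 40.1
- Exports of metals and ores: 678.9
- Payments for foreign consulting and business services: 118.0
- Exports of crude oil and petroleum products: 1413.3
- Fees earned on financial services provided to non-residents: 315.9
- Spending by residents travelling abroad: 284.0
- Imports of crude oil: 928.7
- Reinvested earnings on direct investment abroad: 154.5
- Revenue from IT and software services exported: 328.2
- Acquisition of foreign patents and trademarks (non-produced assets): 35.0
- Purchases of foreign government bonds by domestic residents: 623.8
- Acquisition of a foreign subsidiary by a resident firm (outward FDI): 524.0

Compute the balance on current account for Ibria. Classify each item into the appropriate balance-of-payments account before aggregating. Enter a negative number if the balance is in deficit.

442.7

Goods: -415.3 - 928.7 + 678.9 - 488.7 + 1413.3 = 259.5
Services: -176.9 + 328.2 - 118.0 + 315.9 - 284.0 = 65.2
Primary income: 154.5
Secondary income: 43.4 - 79.9 = -36.5
Current account = 259.5 + 65.2 + 154.5 + (-36.5) = 442.7
(Excluded from the current account — financial account: sale of domestic government bonds to non-residents 702.7, purchases of foreign government bonds by domestic residents 623.8, acquisition of a foreign subsidiary by a resident firm (outward FDI) 524.0; capital account: sale of embassy land to a foreign government 40.1, acquisition of foreign patents and trademarks (non-produced assets) 35.0.)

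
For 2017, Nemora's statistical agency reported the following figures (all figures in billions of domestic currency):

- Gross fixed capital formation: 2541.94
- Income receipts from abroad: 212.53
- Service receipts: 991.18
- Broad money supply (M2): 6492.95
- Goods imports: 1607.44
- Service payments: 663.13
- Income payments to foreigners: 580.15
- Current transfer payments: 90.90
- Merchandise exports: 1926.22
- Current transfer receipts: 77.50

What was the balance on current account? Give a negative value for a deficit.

Goods balance = 1926.22 - 1607.44 = 318.78
Services balance = 991.18 - 663.13 = 328.05
Trade balance (goods + services) = 318.78 + 328.05 = 646.83
Net primary income = 212.53 - 580.15 = -367.62
Net secondary income = 77.50 - 90.90 = -13.40
Current account = 646.83 + (-367.62) + (-13.40) = 265.81

265.81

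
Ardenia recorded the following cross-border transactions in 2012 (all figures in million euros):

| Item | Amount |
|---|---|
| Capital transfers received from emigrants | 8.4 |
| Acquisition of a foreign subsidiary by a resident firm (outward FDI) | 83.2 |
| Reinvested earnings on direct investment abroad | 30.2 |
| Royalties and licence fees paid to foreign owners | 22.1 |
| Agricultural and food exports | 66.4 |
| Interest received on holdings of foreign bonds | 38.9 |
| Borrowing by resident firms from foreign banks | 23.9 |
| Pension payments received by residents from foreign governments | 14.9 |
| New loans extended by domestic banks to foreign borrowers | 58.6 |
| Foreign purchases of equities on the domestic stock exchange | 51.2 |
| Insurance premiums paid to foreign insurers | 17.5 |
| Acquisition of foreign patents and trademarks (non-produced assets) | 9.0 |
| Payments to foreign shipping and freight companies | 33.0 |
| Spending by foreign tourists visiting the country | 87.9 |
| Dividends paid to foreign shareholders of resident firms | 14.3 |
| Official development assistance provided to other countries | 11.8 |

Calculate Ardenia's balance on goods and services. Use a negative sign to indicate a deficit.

Goods: 66.4
Services: -33.0 - 17.5 + 87.9 - 22.1 = 15.3
Trade balance = 66.4 + 15.3 = 81.7
(Excluded from the trade balance — capital account: capital transfers received from emigrants 8.4, acquisition of foreign patents and trademarks (non-produced assets) 9.0; financial account: acquisition of a foreign subsidiary by a resident firm (outward FDI) 83.2, borrowing by resident firms from foreign banks 23.9, new loans extended by domestic banks to foreign borrowers 58.6, foreign purchases of equities on the domestic stock exchange 51.2; primary income: reinvested earnings on direct investment abroad 30.2, interest received on holdings of foreign bonds 38.9, dividends paid to foreign shareholders of resident firms 14.3; secondary income: pension payments received by residents from foreign governments 14.9, official development assistance provided to other countries 11.8.)

81.7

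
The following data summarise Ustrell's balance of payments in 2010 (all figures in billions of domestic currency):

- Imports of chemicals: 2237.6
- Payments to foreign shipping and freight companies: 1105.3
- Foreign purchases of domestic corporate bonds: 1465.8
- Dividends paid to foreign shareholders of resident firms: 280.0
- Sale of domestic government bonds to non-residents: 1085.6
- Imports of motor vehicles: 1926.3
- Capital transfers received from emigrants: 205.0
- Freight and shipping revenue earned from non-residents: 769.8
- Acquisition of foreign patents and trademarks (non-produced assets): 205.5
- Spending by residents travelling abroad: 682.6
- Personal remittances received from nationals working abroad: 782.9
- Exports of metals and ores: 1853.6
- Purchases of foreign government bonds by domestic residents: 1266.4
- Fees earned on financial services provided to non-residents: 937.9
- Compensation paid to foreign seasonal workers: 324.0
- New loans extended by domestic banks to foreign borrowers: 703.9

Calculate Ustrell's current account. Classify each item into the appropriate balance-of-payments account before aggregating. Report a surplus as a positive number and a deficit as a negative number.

Goods: -2237.6 + 1853.6 - 1926.3 = -2310.3
Services: 937.9 + 769.8 - 1105.3 - 682.6 = -80.2
Primary income: -324.0 - 280.0 = -604.0
Secondary income: 782.9
Current account = (-2310.3) + (-80.2) + (-604.0) + 782.9 = -2211.6
(Excluded from the current account — financial account: foreign purchases of domestic corporate bonds 1465.8, sale of domestic government bonds to non-residents 1085.6, purchases of foreign government bonds by domestic residents 1266.4, new loans extended by domestic banks to foreign borrowers 703.9; capital account: capital transfers received from emigrants 205.0, acquisition of foreign patents and trademarks (non-produced assets) 205.5.)

-2211.6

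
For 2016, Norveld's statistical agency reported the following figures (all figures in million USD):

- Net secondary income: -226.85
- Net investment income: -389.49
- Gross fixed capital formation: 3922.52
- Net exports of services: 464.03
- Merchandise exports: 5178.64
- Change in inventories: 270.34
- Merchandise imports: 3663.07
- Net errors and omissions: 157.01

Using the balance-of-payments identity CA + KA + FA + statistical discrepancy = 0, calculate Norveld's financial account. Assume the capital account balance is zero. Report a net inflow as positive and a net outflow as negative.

Goods balance = 5178.64 - 3663.07 = 1515.57
Services balance = 464.03
Trade balance (goods + services) = 1515.57 + 464.03 = 1979.60
Net primary income = -389.49
Net secondary income = -226.85
Current account = 1979.60 + (-389.49) + (-226.85) = 1363.26
Financial account = -(1363.26 + 157.01) = -1520.27

-1520.27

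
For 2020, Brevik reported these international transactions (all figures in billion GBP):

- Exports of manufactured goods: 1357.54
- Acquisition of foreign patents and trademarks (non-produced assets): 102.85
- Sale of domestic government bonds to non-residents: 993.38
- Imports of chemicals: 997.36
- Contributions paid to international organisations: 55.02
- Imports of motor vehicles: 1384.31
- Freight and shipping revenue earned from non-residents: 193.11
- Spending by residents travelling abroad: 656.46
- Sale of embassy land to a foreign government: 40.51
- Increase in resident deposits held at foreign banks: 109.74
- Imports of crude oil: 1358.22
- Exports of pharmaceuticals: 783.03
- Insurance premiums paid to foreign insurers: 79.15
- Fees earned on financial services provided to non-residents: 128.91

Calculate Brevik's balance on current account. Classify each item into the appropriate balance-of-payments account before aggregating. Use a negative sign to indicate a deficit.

Goods: 783.03 - 1358.22 - 997.36 + 1357.54 - 1384.31 = -1599.32
Services: 193.11 - 79.15 + 128.91 - 656.46 = -413.59
Secondary income: -55.02
Current account = (-1599.32) + (-413.59) + (-55.02) = -2067.93
(Excluded from the current account — capital account: acquisition of foreign patents and trademarks (non-produced assets) 102.85, sale of embassy land to a foreign government 40.51; financial account: sale of domestic government bonds to non-residents 993.38, increase in resident deposits held at foreign banks 109.74.)

-2067.93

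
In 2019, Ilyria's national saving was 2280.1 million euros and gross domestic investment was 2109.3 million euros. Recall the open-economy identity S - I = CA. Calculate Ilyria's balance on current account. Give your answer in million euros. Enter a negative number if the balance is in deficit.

CA = S - I = 2280.1 - 2109.3 = 170.8

170.8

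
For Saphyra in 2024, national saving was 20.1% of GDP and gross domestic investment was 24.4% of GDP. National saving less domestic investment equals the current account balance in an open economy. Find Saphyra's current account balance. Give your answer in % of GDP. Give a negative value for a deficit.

-4.3

S - I = CA (net lending to the rest of the world).
CA = S - I = 20.1 - 24.4 = -4.3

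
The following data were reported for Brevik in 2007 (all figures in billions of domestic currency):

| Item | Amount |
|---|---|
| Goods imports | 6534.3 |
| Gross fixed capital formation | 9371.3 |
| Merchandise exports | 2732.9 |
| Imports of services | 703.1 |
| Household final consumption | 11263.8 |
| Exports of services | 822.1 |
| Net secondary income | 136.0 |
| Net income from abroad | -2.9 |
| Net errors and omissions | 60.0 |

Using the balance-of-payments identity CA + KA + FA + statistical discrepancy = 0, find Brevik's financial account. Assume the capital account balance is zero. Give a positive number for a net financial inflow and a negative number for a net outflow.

3489.3

Goods balance = 2732.9 - 6534.3 = -3801.4
Services balance = 822.1 - 703.1 = 119.0
Trade balance (goods + services) = -3801.4 + 119.0 = -3682.4
Net primary income = -2.9
Net secondary income = 136.0
Current account = -3682.4 + (-2.9) + 136.0 = -3549.3
Financial account = -(-3549.3 + 60.0) = 3489.3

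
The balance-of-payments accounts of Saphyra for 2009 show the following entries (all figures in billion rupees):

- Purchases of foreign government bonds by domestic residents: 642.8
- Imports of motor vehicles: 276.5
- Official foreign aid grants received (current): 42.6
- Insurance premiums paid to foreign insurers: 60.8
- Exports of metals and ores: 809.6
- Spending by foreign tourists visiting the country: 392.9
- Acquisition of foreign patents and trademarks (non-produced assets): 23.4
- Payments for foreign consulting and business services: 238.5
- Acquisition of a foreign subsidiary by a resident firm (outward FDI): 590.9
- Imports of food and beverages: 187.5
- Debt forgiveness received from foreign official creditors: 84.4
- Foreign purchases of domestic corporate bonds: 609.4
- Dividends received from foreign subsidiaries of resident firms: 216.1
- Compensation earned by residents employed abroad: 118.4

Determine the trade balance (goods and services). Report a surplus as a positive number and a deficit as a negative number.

439.2

Goods: 809.6 - 187.5 - 276.5 = 345.6
Services: -60.8 + 392.9 - 238.5 = 93.6
Trade balance = 345.6 + 93.6 = 439.2
(Excluded from the trade balance — financial account: purchases of foreign government bonds by domestic residents 642.8, acquisition of a foreign subsidiary by a resident firm (outward FDI) 590.9, foreign purchases of domestic corporate bonds 609.4; secondary income: official foreign aid grants received (current) 42.6; capital account: acquisition of foreign patents and trademarks (non-produced assets) 23.4, debt forgiveness received from foreign official creditors 84.4; primary income: dividends received from foreign subsidiaries of resident firms 216.1, compensation earned by residents employed abroad 118.4.)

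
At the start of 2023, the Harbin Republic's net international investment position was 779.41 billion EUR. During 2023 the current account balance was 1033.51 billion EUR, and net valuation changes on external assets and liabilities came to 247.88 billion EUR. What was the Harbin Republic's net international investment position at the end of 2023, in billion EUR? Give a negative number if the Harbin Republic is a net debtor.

2060.80

Change in NIIP = current account + net valuation change = 1033.51 + 247.88 = 1281.39
End-of-year NIIP = 779.41 + 1281.39 = 2060.80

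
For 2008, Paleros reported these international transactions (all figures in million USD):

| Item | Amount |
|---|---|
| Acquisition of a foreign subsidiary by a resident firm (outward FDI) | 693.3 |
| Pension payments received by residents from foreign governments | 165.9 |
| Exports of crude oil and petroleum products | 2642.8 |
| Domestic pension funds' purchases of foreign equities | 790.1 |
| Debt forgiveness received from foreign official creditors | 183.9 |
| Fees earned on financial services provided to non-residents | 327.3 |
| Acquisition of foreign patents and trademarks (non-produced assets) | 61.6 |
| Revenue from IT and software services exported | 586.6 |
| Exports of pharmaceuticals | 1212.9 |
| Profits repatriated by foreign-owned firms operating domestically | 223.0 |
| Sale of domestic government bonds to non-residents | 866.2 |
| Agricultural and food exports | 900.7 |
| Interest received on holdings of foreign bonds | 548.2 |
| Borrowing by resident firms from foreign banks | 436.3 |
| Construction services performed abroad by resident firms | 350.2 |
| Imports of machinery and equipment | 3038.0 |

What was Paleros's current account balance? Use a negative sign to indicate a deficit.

3473.6

Goods: 900.7 + 1212.9 - 3038.0 + 2642.8 = 1718.4
Services: 586.6 + 350.2 + 327.3 = 1264.1
Primary income: -223.0 + 548.2 = 325.2
Secondary income: 165.9
Current account = 1718.4 + 1264.1 + 325.2 + 165.9 = 3473.6
(Excluded from the current account — financial account: acquisition of a foreign subsidiary by a resident firm (outward FDI) 693.3, domestic pension funds' purchases of foreign equities 790.1, sale of domestic government bonds to non-residents 866.2, borrowing by resident firms from foreign banks 436.3; capital account: debt forgiveness received from foreign official creditors 183.9, acquisition of foreign patents and trademarks (non-produced assets) 61.6.)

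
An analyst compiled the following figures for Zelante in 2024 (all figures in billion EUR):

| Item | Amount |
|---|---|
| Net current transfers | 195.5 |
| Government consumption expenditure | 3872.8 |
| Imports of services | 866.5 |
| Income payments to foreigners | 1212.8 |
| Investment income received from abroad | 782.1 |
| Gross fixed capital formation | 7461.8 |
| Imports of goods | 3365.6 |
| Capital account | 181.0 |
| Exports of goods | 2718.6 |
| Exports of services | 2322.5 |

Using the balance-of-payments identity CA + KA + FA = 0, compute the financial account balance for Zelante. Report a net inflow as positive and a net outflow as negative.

Goods balance = 2718.6 - 3365.6 = -647.0
Services balance = 2322.5 - 866.5 = 1456.0
Trade balance (goods + services) = -647.0 + 1456.0 = 809.0
Net primary income = 782.1 - 1212.8 = -430.7
Net secondary income = 195.5
Current account = 809.0 + (-430.7) + 195.5 = 573.8
Financial account = -(573.8 + 181.0) = -754.8

-754.8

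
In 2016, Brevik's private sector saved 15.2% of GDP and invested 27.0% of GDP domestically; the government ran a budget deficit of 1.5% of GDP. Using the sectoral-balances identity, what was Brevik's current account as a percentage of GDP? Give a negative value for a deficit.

By the sectoral-balances identity, CA = (S_private - I) + (T - G).
Private balance = 15.2 - 27.0 = -11.8
Government balance (T - G) = -1.5
CA = -11.8 + (-1.5) = -13.3

-13.3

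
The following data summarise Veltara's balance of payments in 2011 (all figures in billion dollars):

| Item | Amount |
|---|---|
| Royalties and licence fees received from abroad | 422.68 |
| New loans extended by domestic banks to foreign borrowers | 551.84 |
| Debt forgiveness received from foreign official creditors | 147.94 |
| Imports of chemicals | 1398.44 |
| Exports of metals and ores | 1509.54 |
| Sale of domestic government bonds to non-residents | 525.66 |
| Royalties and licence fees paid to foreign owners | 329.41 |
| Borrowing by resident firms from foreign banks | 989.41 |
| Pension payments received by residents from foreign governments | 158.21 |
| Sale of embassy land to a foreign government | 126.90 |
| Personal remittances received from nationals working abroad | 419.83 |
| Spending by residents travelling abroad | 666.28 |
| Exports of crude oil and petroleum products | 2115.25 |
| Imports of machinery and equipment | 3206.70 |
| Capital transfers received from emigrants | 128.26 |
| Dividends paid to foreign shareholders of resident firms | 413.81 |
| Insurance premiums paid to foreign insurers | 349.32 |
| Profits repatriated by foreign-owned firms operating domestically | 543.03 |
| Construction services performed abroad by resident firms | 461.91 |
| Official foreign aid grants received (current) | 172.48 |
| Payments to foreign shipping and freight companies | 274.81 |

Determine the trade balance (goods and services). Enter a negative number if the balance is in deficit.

Goods: -1398.44 - 3206.70 + 2115.25 + 1509.54 = -980.35
Services: -274.81 + 422.68 + 461.91 - 329.41 - 349.32 - 666.28 = -735.23
Trade balance = -980.35 + (-735.23) = -1715.58
(Excluded from the trade balance — financial account: new loans extended by domestic banks to foreign borrowers 551.84, sale of domestic government bonds to non-residents 525.66, borrowing by resident firms from foreign banks 989.41; capital account: debt forgiveness received from foreign official creditors 147.94, sale of embassy land to a foreign government 126.90, capital transfers received from emigrants 128.26; secondary income: pension payments received by residents from foreign governments 158.21, personal remittances received from nationals working abroad 419.83, official foreign aid grants received (current) 172.48; primary income: dividends paid to foreign shareholders of resident firms 413.81, profits repatriated by foreign-owned firms operating domestically 543.03.)

-1715.58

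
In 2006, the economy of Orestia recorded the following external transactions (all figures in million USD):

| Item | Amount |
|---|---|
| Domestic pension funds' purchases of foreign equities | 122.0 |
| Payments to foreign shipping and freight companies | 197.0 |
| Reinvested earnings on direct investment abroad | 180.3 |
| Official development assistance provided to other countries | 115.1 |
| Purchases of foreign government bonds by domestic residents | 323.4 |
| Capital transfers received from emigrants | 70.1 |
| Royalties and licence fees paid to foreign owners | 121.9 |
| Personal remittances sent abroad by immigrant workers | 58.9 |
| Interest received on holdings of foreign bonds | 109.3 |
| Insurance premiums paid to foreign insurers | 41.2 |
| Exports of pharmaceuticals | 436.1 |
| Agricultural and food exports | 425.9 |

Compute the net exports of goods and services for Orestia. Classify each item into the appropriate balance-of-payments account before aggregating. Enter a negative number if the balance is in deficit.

Goods: 425.9 + 436.1 = 862.0
Services: -121.9 - 41.2 - 197.0 = -360.1
Trade balance = 862.0 + (-360.1) = 501.9
(Excluded from the trade balance — financial account: domestic pension funds' purchases of foreign equities 122.0, purchases of foreign government bonds by domestic residents 323.4; primary income: reinvested earnings on direct investment abroad 180.3, interest received on holdings of foreign bonds 109.3; secondary income: official development assistance provided to other countries 115.1, personal remittances sent abroad by immigrant workers 58.9; capital account: capital transfers received from emigrants 70.1.)

501.9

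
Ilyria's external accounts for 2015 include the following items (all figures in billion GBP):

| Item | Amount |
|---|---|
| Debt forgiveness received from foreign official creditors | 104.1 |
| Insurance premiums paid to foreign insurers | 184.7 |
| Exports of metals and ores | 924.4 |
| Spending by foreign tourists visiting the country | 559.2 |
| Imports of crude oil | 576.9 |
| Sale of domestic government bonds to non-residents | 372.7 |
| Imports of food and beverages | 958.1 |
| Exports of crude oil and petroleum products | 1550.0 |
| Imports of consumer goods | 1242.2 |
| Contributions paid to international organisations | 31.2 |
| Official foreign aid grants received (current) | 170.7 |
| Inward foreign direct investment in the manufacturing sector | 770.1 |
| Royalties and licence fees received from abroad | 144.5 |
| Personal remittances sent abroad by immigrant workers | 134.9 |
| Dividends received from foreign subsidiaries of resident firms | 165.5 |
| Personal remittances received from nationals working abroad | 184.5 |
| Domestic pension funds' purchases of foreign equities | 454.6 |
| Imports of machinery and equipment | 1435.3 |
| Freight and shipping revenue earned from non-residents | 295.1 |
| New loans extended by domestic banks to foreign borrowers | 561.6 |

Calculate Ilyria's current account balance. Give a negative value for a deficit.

Goods: 924.4 - 958.1 - 576.9 - 1435.3 - 1242.2 + 1550.0 = -1738.1
Services: -184.7 + 295.1 + 144.5 + 559.2 = 814.1
Primary income: 165.5
Secondary income: 170.7 + 184.5 - 134.9 - 31.2 = 189.1
Current account = (-1738.1) + 814.1 + 165.5 + 189.1 = -569.4
(Excluded from the current account — capital account: debt forgiveness received from foreign official creditors 104.1; financial account: sale of domestic government bonds to non-residents 372.7, inward foreign direct investment in the manufacturing sector 770.1, domestic pension funds' purchases of foreign equities 454.6, new loans extended by domestic banks to foreign borrowers 561.6.)

-569.4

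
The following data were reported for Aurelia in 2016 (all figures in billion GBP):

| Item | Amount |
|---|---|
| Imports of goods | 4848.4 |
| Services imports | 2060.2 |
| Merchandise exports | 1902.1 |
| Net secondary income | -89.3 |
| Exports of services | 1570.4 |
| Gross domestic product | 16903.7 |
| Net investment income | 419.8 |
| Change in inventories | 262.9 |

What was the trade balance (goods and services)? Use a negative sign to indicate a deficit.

-3436.1

Goods balance = 1902.1 - 4848.4 = -2946.3
Services balance = 1570.4 - 2060.2 = -489.8
Trade balance (goods + services) = -2946.3 + (-489.8) = -3436.1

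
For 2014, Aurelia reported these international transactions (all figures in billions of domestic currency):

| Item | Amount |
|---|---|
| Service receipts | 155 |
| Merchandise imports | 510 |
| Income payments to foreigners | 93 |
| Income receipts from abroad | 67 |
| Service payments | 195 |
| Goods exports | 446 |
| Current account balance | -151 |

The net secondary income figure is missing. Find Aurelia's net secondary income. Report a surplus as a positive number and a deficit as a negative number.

Current account = goods balance + services balance + net primary income + net secondary income
Sum of the known components = -130
Net secondary income = CA - (known components) = -151 - (-130) = -21

-21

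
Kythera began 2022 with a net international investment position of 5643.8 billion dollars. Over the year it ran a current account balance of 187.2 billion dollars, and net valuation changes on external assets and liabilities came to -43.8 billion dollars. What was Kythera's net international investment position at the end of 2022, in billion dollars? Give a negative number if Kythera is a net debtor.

Change in NIIP = current account + net valuation change = 187.2 + (-43.8) = 143.4
End-of-year NIIP = 5643.8 + 143.4 = 5787.2

5787.2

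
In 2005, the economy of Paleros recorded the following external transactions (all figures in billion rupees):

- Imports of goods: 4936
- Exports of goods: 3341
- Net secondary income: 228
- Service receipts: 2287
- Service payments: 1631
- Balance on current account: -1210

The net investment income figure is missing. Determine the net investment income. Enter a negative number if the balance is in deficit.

-499

Current account = goods balance + services balance + net primary income + net secondary income
Sum of the known components = -711
Net investment income = CA - (known components) = -1210 - (-711) = -499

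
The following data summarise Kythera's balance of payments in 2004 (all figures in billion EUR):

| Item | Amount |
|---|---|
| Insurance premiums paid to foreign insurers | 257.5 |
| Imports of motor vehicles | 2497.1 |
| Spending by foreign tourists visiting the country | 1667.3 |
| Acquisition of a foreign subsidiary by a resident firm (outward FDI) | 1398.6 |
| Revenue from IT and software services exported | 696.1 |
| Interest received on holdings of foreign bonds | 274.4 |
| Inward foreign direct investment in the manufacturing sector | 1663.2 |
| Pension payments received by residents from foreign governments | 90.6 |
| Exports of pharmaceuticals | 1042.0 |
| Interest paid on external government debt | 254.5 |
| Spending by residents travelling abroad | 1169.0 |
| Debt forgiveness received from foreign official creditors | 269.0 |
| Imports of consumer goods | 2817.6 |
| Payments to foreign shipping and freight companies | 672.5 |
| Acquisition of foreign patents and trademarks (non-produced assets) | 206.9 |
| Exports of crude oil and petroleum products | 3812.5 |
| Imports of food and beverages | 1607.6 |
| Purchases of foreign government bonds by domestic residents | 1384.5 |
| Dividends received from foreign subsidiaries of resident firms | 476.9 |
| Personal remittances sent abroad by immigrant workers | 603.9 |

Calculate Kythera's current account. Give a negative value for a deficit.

Goods: 1042.0 - 1607.6 - 2817.6 + 3812.5 - 2497.1 = -2067.8
Services: -1169.0 - 672.5 + 696.1 - 257.5 + 1667.3 = 264.4
Primary income: 274.4 + 476.9 - 254.5 = 496.8
Secondary income: -603.9 + 90.6 = -513.3
Current account = (-2067.8) + 264.4 + 496.8 + (-513.3) = -1819.9
(Excluded from the current account — financial account: acquisition of a foreign subsidiary by a resident firm (outward FDI) 1398.6, inward foreign direct investment in the manufacturing sector 1663.2, purchases of foreign government bonds by domestic residents 1384.5; capital account: debt forgiveness received from foreign official creditors 269.0, acquisition of foreign patents and trademarks (non-produced assets) 206.9.)

-1819.9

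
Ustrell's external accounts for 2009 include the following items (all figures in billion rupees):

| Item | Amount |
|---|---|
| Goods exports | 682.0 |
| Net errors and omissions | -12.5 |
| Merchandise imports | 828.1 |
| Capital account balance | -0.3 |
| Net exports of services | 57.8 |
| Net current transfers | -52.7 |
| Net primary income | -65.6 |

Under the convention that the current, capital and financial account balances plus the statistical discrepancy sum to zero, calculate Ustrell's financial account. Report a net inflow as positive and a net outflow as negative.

219.4

Goods balance = 682.0 - 828.1 = -146.1
Services balance = 57.8
Trade balance (goods + services) = -146.1 + 57.8 = -88.3
Net primary income = -65.6
Net secondary income = -52.7
Current account = -88.3 + (-65.6) + (-52.7) = -206.6
Financial account = -(-206.6 + (-0.3) + (-12.5)) = 219.4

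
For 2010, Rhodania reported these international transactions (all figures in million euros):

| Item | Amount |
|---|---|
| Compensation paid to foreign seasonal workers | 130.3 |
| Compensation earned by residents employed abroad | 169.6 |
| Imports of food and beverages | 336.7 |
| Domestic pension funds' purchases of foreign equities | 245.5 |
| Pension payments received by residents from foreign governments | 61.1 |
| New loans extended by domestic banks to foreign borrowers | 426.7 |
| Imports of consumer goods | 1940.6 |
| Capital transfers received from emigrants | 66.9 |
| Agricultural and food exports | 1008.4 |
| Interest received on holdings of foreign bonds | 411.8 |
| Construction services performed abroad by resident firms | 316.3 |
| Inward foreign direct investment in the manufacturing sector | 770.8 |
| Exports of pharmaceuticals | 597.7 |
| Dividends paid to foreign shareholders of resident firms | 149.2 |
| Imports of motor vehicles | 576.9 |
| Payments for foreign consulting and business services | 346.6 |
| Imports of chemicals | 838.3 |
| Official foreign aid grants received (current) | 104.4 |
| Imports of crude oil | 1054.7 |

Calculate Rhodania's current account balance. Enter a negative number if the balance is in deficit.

-2704.0

Goods: -336.7 - 1054.7 - 1940.6 + 1008.4 - 838.3 - 576.9 + 597.7 = -3141.1
Services: -346.6 + 316.3 = -30.3
Primary income: -149.2 + 169.6 - 130.3 + 411.8 = 301.9
Secondary income: 104.4 + 61.1 = 165.5
Current account = (-3141.1) + (-30.3) + 301.9 + 165.5 = -2704.0
(Excluded from the current account — financial account: domestic pension funds' purchases of foreign equities 245.5, new loans extended by domestic banks to foreign borrowers 426.7, inward foreign direct investment in the manufacturing sector 770.8; capital account: capital transfers received from emigrants 66.9.)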